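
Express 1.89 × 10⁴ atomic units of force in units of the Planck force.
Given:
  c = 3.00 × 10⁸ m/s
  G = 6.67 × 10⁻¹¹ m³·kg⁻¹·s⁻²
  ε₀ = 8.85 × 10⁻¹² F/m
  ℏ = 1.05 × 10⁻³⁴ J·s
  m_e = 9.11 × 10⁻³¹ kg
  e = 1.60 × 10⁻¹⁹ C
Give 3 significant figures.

1.30 × 10⁻⁴⁷

atomic unit of force: F_au = E_h/a₀ = m_e²e⁶/((4πε₀)³ℏ⁴) = 8.33 × 10⁻⁸ N
Planck force: F_P = c⁴/G = 1.21 × 10⁴⁴ N
1.89 × 10⁴ × 8.33 × 10⁻⁸ / 1.21 × 10⁴⁴ = 1.30 × 10⁻⁴⁷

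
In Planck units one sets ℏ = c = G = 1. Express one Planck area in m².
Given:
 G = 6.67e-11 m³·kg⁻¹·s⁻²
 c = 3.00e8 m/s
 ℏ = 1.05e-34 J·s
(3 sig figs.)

2.59e-70 m²

A_P = ℏG/c³
  = 7.00e-45 / 2.70e25
  = 2.59e-70 m²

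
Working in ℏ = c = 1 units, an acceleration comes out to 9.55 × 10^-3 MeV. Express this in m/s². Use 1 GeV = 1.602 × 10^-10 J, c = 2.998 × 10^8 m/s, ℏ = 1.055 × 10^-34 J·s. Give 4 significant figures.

4.348 × 10^27 m/s²

Acceleration is [L]/[T]² = c·[E]/ℏ.
1 GeV → c/ℏ × (1 GeV in J) = 4.552 × 10^32 m/s².
Convert the energy scale: 9.55 × 10^-3 MeV = 9.55 × 10^-6 GeV.
Result: 9.55 × 10^-6 × 4.552 × 10^32 = 4.348 × 10^27 m/s².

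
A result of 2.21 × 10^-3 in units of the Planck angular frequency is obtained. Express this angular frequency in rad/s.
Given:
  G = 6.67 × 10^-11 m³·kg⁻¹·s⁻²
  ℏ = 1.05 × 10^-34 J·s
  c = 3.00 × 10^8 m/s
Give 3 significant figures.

One Planck angular frequency: ω_P = √(c⁵/(ℏG)) = 1.86 × 10^43 rad/s.
2.21 × 10^-3 × 1.86 × 10^43 rad/s = 4.12 × 10^40 rad/s

4.12 × 10^40 rad/s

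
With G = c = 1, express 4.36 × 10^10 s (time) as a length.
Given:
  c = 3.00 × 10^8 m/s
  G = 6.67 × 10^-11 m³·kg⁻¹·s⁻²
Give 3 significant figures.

1.31 × 10^19 m

Time → length via c.
4.36 × 10^10 s × (c) = 1.31 × 10^19 m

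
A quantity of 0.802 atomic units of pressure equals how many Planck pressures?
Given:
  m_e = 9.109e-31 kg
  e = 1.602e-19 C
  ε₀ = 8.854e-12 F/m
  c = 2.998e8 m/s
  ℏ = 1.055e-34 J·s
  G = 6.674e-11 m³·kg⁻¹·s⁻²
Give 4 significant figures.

atomic unit of pressure: P_au = E_h/a₀³ = m_e⁴e¹⁰/((4πε₀)⁵ℏ⁸) = 2.929e13 Pa
Planck pressure: p_P = c⁷/(ℏG²) = 4.632e113 Pa
0.802 × 2.929e13 / 4.632e113 = 5.071e-101

5.071e-101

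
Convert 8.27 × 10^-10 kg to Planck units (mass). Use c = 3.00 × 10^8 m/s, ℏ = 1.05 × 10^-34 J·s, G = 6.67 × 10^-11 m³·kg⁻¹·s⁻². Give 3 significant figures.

Planck mass: m_P = √(ℏc/G) = 2.17 × 10^-8 kg.
8.27 × 10^-10 / 2.17 × 10^-8 = 0.0381

0.0381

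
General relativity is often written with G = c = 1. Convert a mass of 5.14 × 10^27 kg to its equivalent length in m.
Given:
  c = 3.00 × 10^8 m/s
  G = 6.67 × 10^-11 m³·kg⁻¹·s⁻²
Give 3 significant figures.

In G = c = 1 units mass has dimensions of length; the conversion factor is G/c².
5.14 × 10^27 kg × (G/c²) = 3.81 m

3.81 m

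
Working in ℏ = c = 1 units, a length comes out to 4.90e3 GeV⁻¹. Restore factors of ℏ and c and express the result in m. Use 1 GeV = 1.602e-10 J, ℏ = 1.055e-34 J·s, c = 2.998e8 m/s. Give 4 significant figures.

A length is [E]⁻¹ in ℏ=c=1; restore one factor of ℏc.
1 GeV⁻¹ → ℏc × (1 GeV in J)⁻¹ = 1.974e-16 m.
Result: 4.90e3 × 1.974e-16 = 9.674e-13 m.

9.674e-13 m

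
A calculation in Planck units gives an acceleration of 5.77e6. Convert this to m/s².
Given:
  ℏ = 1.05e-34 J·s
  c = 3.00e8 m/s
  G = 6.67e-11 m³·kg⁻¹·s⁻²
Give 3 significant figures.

One Planck acceleration: a_P = √(c⁷/(ℏG)) = 5.59e51 m/s².
5.77e6 × 5.59e51 m/s² = 3.22e58 m/s²

3.22e58 m/s²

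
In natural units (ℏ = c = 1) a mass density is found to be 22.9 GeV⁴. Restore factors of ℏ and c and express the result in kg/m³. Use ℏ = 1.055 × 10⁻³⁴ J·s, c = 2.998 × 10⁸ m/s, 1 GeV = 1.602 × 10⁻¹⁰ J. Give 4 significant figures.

Mass density is [E]/(c²[L]³) = [E]⁴/(ℏ³c⁵).
1 GeV⁴ → 1/(ℏ³c⁵) × (1 GeV in J)⁴ = 2.316 × 10²⁰ kg/m³.
Result: 22.9 × 2.316 × 10²⁰ = 5.304 × 10²¹ kg/m³.

5.304 × 10²¹ kg/m³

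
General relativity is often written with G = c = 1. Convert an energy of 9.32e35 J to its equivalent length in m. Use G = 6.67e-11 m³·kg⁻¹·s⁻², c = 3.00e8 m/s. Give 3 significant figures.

7.67e-9 m

Energy → length via G/c⁴.
9.32e35 J × (G/c⁴) = 7.67e-9 m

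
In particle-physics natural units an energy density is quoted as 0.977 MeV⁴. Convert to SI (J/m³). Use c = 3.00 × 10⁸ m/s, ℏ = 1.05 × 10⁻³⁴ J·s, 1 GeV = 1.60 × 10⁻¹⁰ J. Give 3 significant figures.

2.05 × 10²⁵ J/m³

[E]/[L]³ = [E]⁴/(ℏc)³; restore (ℏc)⁻³.
1 GeV⁴ → 1/(ℏc)³ × (1 GeV in J)⁴ = 2.10 × 10³⁷ J/m³.
Convert the energy scale: 0.977 MeV⁴ = 9.77 × 10⁻¹³ GeV⁴.
Result: 9.77 × 10⁻¹³ × 2.10 × 10³⁷ = 2.05 × 10²⁵ J/m³.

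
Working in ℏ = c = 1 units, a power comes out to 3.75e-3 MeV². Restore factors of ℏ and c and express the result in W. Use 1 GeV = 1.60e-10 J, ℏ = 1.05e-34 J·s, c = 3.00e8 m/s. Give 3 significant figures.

Power is [E]/[T] = [E]²/ℏ.
1 GeV² → 1/ℏ × (1 GeV in J)² = 2.44e14 W.
Convert the energy scale: 3.75e-3 MeV² = 3.75e-9 GeV².
Result: 3.75e-9 × 2.44e14 = 9.14e5 W.

9.14e5 W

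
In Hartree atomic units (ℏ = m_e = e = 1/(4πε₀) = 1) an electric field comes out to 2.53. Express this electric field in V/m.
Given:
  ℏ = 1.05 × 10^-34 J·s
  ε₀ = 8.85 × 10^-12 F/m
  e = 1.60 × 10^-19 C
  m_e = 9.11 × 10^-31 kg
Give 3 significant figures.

1.32 × 10^12 V/m

One atomic unit of electric field: E_au = E_h/(e a₀) = m_e²e⁵/((4πε₀)³ℏ⁴) = 5.20 × 10^11 V/m.
2.53 × 5.20 × 10^11 V/m = 1.32 × 10^12 V/m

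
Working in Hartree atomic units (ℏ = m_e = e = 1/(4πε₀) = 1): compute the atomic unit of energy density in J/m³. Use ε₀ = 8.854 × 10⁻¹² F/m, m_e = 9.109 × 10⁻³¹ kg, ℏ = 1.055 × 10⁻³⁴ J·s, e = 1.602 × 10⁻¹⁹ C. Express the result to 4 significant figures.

2.929 × 10¹³ J/m³

Dimensional analysis gives u_au = E_h/a₀³ = m_e⁴e¹⁰/((4πε₀)⁵ℏ⁸).
E_h = 4.354 × 10⁻¹⁸ J
a₀ = 5.297 × 10⁻¹¹ m
E_h/a₀³ = 2.929 × 10¹³ J/m³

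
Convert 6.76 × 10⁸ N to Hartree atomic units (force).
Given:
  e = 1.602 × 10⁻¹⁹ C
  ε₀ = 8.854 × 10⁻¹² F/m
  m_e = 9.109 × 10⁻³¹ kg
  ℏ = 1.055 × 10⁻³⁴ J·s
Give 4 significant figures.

atomic unit of force: F_au = E_h/a₀ = m_e²e⁶/((4πε₀)³ℏ⁴) = 8.220 × 10⁻⁸ N.
6.76 × 10⁸ / 8.220 × 10⁻⁸ = 8.224 × 10¹⁵

8.224 × 10¹⁵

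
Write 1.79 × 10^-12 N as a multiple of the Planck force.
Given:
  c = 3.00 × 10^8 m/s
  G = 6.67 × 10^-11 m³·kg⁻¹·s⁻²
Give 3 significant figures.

1.47 × 10^-56

Planck force: F_P = c⁴/G = 1.21 × 10^44 N.
1.79 × 10^-12 / 1.21 × 10^44 = 1.47 × 10^-56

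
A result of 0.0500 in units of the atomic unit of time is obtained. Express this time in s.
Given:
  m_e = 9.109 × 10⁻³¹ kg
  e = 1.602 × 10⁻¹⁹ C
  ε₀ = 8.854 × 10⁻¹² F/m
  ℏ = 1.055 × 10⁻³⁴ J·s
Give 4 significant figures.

1.211 × 10⁻¹⁸ s

One atomic unit of time: τ_au = (4πε₀)²ℏ³/(m_e e⁴) = 2.423 × 10⁻¹⁷ s.
0.0500 × 2.423 × 10⁻¹⁷ s = 1.211 × 10⁻¹⁸ s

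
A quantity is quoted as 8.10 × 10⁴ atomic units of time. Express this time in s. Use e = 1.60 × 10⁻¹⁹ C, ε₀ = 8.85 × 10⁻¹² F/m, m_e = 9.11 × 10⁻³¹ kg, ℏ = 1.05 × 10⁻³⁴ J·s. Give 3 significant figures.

One atomic unit of time: τ_au = (4πε₀)²ℏ³/(m_e e⁴) = 2.40 × 10⁻¹⁷ s.
8.10 × 10⁴ × 2.40 × 10⁻¹⁷ s = 1.94 × 10⁻¹² s

1.94 × 10⁻¹² s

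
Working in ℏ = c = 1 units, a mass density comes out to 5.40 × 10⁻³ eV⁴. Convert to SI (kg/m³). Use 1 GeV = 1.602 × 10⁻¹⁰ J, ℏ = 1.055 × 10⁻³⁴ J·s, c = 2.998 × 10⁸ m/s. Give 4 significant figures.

1.251 × 10⁻¹⁸ kg/m³

Mass density is [E]/(c²[L]³) = [E]⁴/(ℏ³c⁵).
1 GeV⁴ → 1/(ℏ³c⁵) × (1 GeV in J)⁴ = 2.316 × 10²⁰ kg/m³.
Convert the energy scale: 5.40 × 10⁻³ eV⁴ = 5.40 × 10⁻³⁹ GeV⁴.
Result: 5.40 × 10⁻³⁹ × 2.316 × 10²⁰ = 1.251 × 10⁻¹⁸ kg/m³.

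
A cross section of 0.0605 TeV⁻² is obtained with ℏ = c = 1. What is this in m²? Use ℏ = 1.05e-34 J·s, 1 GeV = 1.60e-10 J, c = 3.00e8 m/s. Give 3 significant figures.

2.34e-39 m²

Area is [L]² = [E]⁻²·(ℏc)²; restore (ℏc)².
1 GeV⁻² → (ℏc)² × (1 GeV in J)⁻² = 3.88e-32 m².
Convert the energy scale: 0.0605 TeV⁻² = 6.05e-8 GeV⁻².
Result: 6.05e-8 × 3.88e-32 = 2.34e-39 m².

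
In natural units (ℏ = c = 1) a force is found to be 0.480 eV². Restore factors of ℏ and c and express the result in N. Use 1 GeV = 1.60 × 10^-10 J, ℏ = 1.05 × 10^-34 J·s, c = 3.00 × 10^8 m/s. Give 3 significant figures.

3.90 × 10^-13 N

Force is [E]/[L] = [E]²/(ℏc); restore (ℏc)⁻¹.
1 GeV² → 1/(ℏc) × (1 GeV in J)² = 8.13 × 10^5 N.
Convert the energy scale: 0.480 eV² = 4.80 × 10^-19 GeV².
Result: 4.80 × 10^-19 × 8.13 × 10^5 = 3.90 × 10^-13 N.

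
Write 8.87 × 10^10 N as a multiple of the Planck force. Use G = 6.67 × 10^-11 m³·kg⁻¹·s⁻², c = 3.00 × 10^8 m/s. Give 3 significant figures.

Planck force: F_P = c⁴/G = 1.21 × 10^44 N.
8.87 × 10^10 / 1.21 × 10^44 = 7.30 × 10^-34

7.30 × 10^-34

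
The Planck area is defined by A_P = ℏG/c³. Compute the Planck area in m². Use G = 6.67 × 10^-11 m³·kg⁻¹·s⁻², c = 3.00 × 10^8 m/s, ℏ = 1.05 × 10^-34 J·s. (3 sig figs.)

A_P = ℏG/c³
  = 7.00 × 10^-45 / 2.70 × 10^25
  = 2.59 × 10^-70 m²

2.59 × 10^-70 m²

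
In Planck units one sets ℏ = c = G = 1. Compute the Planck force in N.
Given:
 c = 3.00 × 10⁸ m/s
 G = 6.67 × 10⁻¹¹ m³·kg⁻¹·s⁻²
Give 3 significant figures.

1.21 × 10⁴⁴ N

F_P = c⁴/G
  = 8.10 × 10³³ / 6.67 × 10⁻¹¹
  = 1.21 × 10⁴⁴ N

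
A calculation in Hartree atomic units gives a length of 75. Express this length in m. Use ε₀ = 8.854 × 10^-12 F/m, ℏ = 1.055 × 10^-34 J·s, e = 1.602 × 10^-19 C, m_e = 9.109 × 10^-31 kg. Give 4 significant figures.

One Bohr radius: a₀ = 4πε₀ℏ²/(m_e e²) = 5.297 × 10^-11 m.
75 × 5.297 × 10^-11 m = 3.973 × 10^-9 m

3.973 × 10^-9 m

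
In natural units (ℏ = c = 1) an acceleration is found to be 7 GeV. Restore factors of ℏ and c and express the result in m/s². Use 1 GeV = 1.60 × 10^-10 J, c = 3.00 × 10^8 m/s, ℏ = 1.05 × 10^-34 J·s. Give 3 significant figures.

Acceleration is [L]/[T]² = c·[E]/ℏ.
1 GeV → c/ℏ × (1 GeV in J) = 4.57 × 10^32 m/s².
Result: 7 × 4.57 × 10^32 = 3.20 × 10^33 m/s².

3.20 × 10^33 m/s²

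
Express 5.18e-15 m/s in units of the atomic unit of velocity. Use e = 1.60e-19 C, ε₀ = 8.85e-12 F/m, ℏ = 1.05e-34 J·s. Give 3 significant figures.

atomic unit of velocity: v_au = e²/(4πε₀ℏ) = 2.19e6 m/s.
5.18e-15 / 2.19e6 = 2.36e-21

2.36e-21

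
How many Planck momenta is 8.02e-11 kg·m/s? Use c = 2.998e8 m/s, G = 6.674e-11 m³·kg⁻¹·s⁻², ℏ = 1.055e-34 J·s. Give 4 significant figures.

1.229e-11

Planck momentum: p_P = √(ℏc³/G) = 6.527 kg·m/s.
8.02e-11 / 6.527 = 1.229e-11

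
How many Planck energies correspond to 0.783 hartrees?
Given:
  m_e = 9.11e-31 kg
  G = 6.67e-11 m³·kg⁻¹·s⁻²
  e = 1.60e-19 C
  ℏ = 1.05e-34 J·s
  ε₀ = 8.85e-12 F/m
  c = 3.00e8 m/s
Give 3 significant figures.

hartree: E_h = m_e e⁴/(4πε₀ℏ)² = 4.38e-18 J
Planck energy: E_P = √(ℏc⁵/G) = 1.96e9 J
0.783 × 4.38e-18 / 1.96e9 = 1.75e-27

1.75e-27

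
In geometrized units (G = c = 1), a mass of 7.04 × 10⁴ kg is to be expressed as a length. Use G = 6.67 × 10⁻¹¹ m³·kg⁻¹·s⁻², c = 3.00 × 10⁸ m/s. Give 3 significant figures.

5.22 × 10⁻²³ m

In G = c = 1 units mass has dimensions of length; the conversion factor is G/c².
7.04 × 10⁴ kg × (G/c²) = 5.22 × 10⁻²³ m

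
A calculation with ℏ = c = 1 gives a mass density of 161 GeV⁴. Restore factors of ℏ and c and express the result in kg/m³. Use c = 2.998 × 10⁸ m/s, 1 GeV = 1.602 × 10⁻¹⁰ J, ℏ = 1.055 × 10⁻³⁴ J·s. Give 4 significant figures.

3.729 × 10²² kg/m³

Mass density is [E]/(c²[L]³) = [E]⁴/(ℏ³c⁵).
1 GeV⁴ → 1/(ℏ³c⁵) × (1 GeV in J)⁴ = 2.316 × 10²⁰ kg/m³.
Result: 161 × 2.316 × 10²⁰ = 3.729 × 10²² kg/m³.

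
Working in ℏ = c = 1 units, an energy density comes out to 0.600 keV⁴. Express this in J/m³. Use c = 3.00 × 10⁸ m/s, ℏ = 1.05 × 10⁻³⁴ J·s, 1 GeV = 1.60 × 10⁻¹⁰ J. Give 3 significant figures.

1.26 × 10¹³ J/m³

[E]/[L]³ = [E]⁴/(ℏc)³; restore (ℏc)⁻³.
1 GeV⁴ → 1/(ℏc)³ × (1 GeV in J)⁴ = 2.10 × 10³⁷ J/m³.
Convert the energy scale: 0.600 keV⁴ = 6.00 × 10⁻²⁵ GeV⁴.
Result: 6.00 × 10⁻²⁵ × 2.10 × 10³⁷ = 1.26 × 10¹³ J/m³.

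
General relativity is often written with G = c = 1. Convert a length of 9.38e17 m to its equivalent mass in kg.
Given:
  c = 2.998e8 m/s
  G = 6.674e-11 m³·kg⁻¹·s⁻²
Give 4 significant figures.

1.263e45 kg

Length → mass via c²/G.
9.38e17 m × (c²/G) = 1.263e45 kg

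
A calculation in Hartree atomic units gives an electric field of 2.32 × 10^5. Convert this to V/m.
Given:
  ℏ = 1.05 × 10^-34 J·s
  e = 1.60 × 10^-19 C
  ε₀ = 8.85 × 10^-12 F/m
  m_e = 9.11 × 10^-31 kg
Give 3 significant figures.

One atomic unit of electric field: E_au = E_h/(e a₀) = m_e²e⁵/((4πε₀)³ℏ⁴) = 5.20 × 10^11 V/m.
2.32 × 10^5 × 5.20 × 10^11 V/m = 1.21 × 10^17 V/m

1.21 × 10^17 V/m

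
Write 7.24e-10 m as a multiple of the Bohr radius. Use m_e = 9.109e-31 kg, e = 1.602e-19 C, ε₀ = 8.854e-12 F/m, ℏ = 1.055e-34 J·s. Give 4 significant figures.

Bohr radius: a₀ = 4πε₀ℏ²/(m_e e²) = 5.297e-11 m.
7.24e-10 / 5.297e-11 = 13.67

13.67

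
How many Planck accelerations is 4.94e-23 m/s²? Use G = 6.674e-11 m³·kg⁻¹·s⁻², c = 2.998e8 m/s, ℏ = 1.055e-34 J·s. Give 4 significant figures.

Planck acceleration: a_P = √(c⁷/(ℏG)) = 5.560e51 m/s².
4.94e-23 / 5.560e51 = 8.885e-75

8.885e-75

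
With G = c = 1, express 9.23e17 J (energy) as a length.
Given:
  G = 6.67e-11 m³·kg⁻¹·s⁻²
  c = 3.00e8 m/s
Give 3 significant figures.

Energy → length via G/c⁴.
9.23e17 J × (G/c⁴) = 7.60e-27 m

7.60e-27 m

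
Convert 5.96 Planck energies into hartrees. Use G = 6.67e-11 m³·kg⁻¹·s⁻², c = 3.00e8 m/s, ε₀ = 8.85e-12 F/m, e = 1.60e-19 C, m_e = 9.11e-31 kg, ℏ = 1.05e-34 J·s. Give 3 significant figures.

2.66e27

Planck energy: E_P = √(ℏc⁵/G) = 1.96e9 J
hartree: E_h = m_e e⁴/(4πε₀ℏ)² = 4.38e-18 J
5.96 × 1.96e9 / 4.38e-18 = 2.66e27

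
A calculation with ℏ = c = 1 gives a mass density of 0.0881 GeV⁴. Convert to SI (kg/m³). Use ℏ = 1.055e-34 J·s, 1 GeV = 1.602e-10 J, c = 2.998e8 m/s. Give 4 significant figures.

2.040e19 kg/m³

Mass density is [E]/(c²[L]³) = [E]⁴/(ℏ³c⁵).
1 GeV⁴ → 1/(ℏ³c⁵) × (1 GeV in J)⁴ = 2.316e20 kg/m³.
Result: 0.0881 × 2.316e20 = 2.040e19 kg/m³.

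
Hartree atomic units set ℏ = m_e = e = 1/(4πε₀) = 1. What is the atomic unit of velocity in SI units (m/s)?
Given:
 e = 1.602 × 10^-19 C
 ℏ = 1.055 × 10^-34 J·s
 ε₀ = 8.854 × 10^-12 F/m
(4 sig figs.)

2.186 × 10^6 m/s

From ℏ = m_e = e = 1/(4πε₀) = 1 the velocity scale is v_au = e²/(4πε₀ℏ).
  = 2.566 × 10^-38 / 1.174 × 10^-44
  = 2.186 × 10^6 m/s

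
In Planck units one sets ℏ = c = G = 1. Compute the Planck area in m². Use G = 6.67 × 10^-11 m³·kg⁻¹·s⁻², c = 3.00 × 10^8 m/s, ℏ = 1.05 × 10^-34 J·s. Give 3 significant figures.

A_P = ℏG/c³
  = 7.00 × 10^-45 / 2.70 × 10^25
  = 2.59 × 10^-70 m²

2.59 × 10^-70 m²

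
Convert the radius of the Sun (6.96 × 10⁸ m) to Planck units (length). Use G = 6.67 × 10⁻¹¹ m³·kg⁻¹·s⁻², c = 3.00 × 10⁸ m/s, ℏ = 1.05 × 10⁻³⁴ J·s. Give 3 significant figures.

4.32 × 10⁴³

Planck length: ℓ_P = √(ℏG/c³) = 1.61 × 10⁻³⁵ m.
6.96 × 10⁸ / 1.61 × 10⁻³⁵ = 4.32 × 10⁴³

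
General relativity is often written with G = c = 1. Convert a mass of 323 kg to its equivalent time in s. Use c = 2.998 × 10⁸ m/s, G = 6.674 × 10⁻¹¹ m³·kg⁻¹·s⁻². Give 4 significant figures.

Mass → time via G/c³.
323 kg × (G/c³) = 8.000 × 10⁻³⁴ s

8.000 × 10⁻³⁴ s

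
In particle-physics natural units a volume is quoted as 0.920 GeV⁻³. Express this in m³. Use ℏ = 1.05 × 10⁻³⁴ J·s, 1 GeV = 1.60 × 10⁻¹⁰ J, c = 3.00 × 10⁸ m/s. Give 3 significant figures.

7.02 × 10⁻⁴⁸ m³

Volume is [L]³ = [E]⁻³·(ℏc)³.
1 GeV⁻³ → (ℏc)³ × (1 GeV in J)⁻³ = 7.63 × 10⁻⁴⁸ m³.
Result: 0.920 × 7.63 × 10⁻⁴⁸ = 7.02 × 10⁻⁴⁸ m³.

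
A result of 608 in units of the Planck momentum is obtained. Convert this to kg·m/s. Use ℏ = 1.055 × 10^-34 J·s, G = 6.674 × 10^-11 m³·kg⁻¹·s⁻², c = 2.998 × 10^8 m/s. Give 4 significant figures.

3.968 × 10^3 kg·m/s

One Planck momentum: p_P = √(ℏc³/G) = 6.527 kg·m/s.
608 × 6.527 kg·m/s = 3.968 × 10^3 kg·m/s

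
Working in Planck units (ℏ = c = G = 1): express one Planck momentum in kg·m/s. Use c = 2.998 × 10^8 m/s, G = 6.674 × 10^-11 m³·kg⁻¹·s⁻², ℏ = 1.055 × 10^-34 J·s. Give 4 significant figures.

The unique combination of the constants set to 1 with dimensions of momentum is p_P = √(ℏc³/G).
  = √(42.60)
  = 6.527 kg·m/s

6.527 kg·m/s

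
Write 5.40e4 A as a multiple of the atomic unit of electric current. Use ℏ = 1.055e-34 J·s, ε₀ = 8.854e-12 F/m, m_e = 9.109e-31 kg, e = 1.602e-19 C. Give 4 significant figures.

8.167e6

atomic unit of electric current: I_au = e E_h/ℏ = m_e e⁵/((4πε₀)²ℏ³) = 6.612e-3 A.
5.40e4 / 6.612e-3 = 8.167e6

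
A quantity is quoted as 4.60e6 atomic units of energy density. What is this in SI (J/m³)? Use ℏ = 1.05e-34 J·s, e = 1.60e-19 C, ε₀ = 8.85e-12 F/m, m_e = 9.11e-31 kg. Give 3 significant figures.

1.39e20 J/m³

One atomic unit of energy density: u_au = E_h/a₀³ = m_e⁴e¹⁰/((4πε₀)⁵ℏ⁸) = 3.01e13 J/m³.
4.60e6 × 3.01e13 J/m³ = 1.39e20 J/m³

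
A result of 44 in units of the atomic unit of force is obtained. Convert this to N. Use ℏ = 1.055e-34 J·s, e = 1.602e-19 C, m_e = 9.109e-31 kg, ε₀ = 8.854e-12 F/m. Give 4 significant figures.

One atomic unit of force: F_au = E_h/a₀ = m_e²e⁶/((4πε₀)³ℏ⁴) = 8.220e-8 N.
44 × 8.220e-8 N = 3.617e-6 N

3.617e-6 N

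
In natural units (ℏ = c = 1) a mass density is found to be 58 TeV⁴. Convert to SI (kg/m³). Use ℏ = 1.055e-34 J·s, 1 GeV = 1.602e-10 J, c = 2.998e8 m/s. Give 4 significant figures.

1.343e34 kg/m³

Mass density is [E]/(c²[L]³) = [E]⁴/(ℏ³c⁵).
1 GeV⁴ → 1/(ℏ³c⁵) × (1 GeV in J)⁴ = 2.316e20 kg/m³.
Convert the energy scale: 58 TeV⁴ = 5.80e13 GeV⁴.
Result: 5.80e13 × 2.316e20 = 1.343e34 kg/m³.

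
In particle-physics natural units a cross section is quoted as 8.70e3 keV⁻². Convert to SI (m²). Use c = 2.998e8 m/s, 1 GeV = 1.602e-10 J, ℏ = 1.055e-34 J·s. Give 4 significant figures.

Area is [L]² = [E]⁻²·(ℏc)²; restore (ℏc)².
1 GeV⁻² → (ℏc)² × (1 GeV in J)⁻² = 3.898e-32 m².
Convert the energy scale: 8.70e3 keV⁻² = 8.70e15 GeV⁻².
Result: 8.70e15 × 3.898e-32 = 3.391e-16 m².

3.391e-16 m²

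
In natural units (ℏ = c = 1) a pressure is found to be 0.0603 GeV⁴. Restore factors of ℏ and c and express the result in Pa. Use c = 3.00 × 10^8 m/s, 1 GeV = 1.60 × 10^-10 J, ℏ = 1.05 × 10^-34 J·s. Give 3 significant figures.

Pressure is [E]/[L]³ = [E]⁴/(ℏc)³.
1 GeV⁴ → 1/(ℏc)³ × (1 GeV in J)⁴ = 2.10 × 10^37 Pa.
Result: 0.0603 × 2.10 × 10^37 = 1.26 × 10^36 Pa.

1.26 × 10^36 Pa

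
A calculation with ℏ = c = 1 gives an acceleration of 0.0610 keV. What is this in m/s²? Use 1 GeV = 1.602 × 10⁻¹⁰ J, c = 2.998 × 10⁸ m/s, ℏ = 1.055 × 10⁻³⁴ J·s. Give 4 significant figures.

2.777 × 10²⁵ m/s²

Acceleration is [L]/[T]² = c·[E]/ℏ.
1 GeV → c/ℏ × (1 GeV in J) = 4.552 × 10³² m/s².
Convert the energy scale: 0.0610 keV = 6.10 × 10⁻⁸ GeV.
Result: 6.10 × 10⁻⁸ × 4.552 × 10³² = 2.777 × 10²⁵ m/s².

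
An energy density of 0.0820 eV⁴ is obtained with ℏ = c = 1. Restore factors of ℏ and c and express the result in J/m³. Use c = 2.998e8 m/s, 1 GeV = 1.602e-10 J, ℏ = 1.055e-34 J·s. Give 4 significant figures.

[E]/[L]³ = [E]⁴/(ℏc)³; restore (ℏc)⁻³.
1 GeV⁴ → 1/(ℏc)³ × (1 GeV in J)⁴ = 2.082e37 J/m³.
Convert the energy scale: 0.0820 eV⁴ = 8.20e-38 GeV⁴.
Result: 8.20e-38 × 2.082e37 = 1.707 J/m³.

1.707 J/m³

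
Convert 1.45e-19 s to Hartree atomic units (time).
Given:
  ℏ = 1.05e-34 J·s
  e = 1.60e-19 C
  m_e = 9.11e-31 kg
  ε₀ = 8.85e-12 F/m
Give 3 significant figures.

6.05e-3

atomic unit of time: τ_au = (4πε₀)²ℏ³/(m_e e⁴) = 2.40e-17 s.
1.45e-19 / 2.40e-17 = 6.05e-3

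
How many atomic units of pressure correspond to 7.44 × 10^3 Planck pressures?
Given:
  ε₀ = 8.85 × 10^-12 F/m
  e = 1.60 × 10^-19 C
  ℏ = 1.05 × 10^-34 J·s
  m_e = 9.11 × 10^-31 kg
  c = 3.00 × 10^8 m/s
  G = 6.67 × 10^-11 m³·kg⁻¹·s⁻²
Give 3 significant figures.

1.16 × 10^104

Planck pressure: p_P = c⁷/(ℏG²) = 4.68 × 10^113 Pa
atomic unit of pressure: P_au = E_h/a₀³ = m_e⁴e¹⁰/((4πε₀)⁵ℏ⁸) = 3.01 × 10^13 Pa
7.44 × 10^3 × 4.68 × 10^113 / 3.01 × 10^13 = 1.16 × 10^104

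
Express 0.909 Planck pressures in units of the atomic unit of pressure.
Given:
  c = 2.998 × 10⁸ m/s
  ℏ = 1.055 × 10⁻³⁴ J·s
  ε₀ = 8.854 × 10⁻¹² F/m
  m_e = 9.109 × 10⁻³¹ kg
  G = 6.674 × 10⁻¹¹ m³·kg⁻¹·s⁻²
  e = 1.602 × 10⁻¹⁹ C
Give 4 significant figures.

1.438 × 10¹⁰⁰

Planck pressure: p_P = c⁷/(ℏG²) = 4.632 × 10¹¹³ Pa
atomic unit of pressure: P_au = E_h/a₀³ = m_e⁴e¹⁰/((4πε₀)⁵ℏ⁸) = 2.929 × 10¹³ Pa
0.909 × 4.632 × 10¹¹³ / 2.929 × 10¹³ = 1.438 × 10¹⁰⁰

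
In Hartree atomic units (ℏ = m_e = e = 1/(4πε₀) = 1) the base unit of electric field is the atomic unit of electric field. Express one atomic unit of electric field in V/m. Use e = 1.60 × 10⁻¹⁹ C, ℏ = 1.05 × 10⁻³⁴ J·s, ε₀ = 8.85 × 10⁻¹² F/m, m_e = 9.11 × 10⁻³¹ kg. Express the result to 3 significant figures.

E_au = E_h/(e a₀) = m_e²e⁵/((4πε₀)³ℏ⁴)
E_h = 4.38 × 10⁻¹⁸ J
a₀ = 5.26 × 10⁻¹¹ m
E_h/(e·a₀) = 5.20 × 10¹¹ V/m

5.20 × 10¹¹ V/m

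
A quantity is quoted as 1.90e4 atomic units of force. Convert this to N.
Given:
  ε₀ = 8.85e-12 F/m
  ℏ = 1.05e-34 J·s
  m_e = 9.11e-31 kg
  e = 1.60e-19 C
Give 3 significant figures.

1.58e-3 N

One atomic unit of force: F_au = E_h/a₀ = m_e²e⁶/((4πε₀)³ℏ⁴) = 8.33e-8 N.
1.90e4 × 8.33e-8 N = 1.58e-3 N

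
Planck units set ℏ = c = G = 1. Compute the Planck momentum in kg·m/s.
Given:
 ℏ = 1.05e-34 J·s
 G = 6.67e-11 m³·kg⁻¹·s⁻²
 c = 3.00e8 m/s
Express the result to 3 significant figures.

6.52 kg·m/s

The unique combination of the constants set to 1 with dimensions of momentum is p_P = √(ℏc³/G).
  = √(42.5)
  = 6.52 kg·m/s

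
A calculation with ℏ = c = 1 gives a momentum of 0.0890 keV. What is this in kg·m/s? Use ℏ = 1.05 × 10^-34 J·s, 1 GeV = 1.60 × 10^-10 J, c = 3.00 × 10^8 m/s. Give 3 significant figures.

4.75 × 10^-26 kg·m/s

Momentum is [E]/c; divide by c.
1 GeV → 1/c × (1 GeV in J) = 5.33 × 10^-19 kg·m/s.
Convert the energy scale: 0.0890 keV = 8.90 × 10^-8 GeV.
Result: 8.90 × 10^-8 × 5.33 × 10^-19 = 4.75 × 10^-26 kg·m/s.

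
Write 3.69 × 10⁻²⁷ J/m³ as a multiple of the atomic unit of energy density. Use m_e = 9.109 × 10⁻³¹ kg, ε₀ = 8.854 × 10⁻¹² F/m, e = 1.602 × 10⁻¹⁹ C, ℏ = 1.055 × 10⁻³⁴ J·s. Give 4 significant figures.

1.260 × 10⁻⁴⁰

atomic unit of energy density: u_au = E_h/a₀³ = m_e⁴e¹⁰/((4πε₀)⁵ℏ⁸) = 2.929 × 10¹³ J/m³.
3.69 × 10⁻²⁷ / 2.929 × 10¹³ = 1.260 × 10⁻⁴⁰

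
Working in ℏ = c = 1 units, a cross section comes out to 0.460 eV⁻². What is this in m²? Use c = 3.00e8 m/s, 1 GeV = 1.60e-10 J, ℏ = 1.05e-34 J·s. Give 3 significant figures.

Area is [L]² = [E]⁻²·(ℏc)²; restore (ℏc)².
1 GeV⁻² → (ℏc)² × (1 GeV in J)⁻² = 3.88e-32 m².
Convert the energy scale: 0.460 eV⁻² = 4.60e17 GeV⁻².
Result: 4.60e17 × 3.88e-32 = 1.78e-14 m².

1.78e-14 m²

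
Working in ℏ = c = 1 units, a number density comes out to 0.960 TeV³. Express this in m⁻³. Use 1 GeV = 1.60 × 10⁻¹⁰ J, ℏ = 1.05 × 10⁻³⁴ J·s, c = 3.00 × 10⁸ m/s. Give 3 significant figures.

1.26 × 10⁵⁶ m⁻³

Number density is [L]⁻³ = [E]³/(ℏc)³.
1 GeV³ → 1/(ℏc)³ × (1 GeV in J)³ = 1.31 × 10⁴⁷ m⁻³.
Convert the energy scale: 0.960 TeV³ = 9.60 × 10⁸ GeV³.
Result: 9.60 × 10⁸ × 1.31 × 10⁴⁷ = 1.26 × 10⁵⁶ m⁻³.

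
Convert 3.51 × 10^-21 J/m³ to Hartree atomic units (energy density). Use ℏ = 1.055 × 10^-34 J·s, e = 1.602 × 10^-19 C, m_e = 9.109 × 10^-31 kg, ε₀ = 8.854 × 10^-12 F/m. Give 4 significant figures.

1.198 × 10^-34

atomic unit of energy density: u_au = E_h/a₀³ = m_e⁴e¹⁰/((4πε₀)⁵ℏ⁸) = 2.929 × 10^13 J/m³.
3.51 × 10^-21 / 2.929 × 10^13 = 1.198 × 10^-34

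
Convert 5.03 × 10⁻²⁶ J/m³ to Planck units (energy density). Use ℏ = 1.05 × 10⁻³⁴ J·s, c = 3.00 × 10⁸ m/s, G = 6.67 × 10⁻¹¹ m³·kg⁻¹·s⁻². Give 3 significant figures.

1.07 × 10⁻¹³⁹

Planck energy density: u_P = c⁷/(ℏG²) = 4.68 × 10¹¹³ J/m³.
5.03 × 10⁻²⁶ / 4.68 × 10¹¹³ = 1.07 × 10⁻¹³⁹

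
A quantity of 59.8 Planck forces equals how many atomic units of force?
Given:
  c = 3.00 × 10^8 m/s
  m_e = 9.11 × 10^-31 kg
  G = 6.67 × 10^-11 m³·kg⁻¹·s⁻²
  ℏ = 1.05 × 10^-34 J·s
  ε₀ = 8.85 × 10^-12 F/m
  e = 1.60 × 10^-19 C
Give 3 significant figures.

Planck force: F_P = c⁴/G = 1.21 × 10^44 N
atomic unit of force: F_au = E_h/a₀ = m_e²e⁶/((4πε₀)³ℏ⁴) = 8.33 × 10^-8 N
59.8 × 1.21 × 10^44 / 8.33 × 10^-8 = 8.72 × 10^52

8.72 × 10^52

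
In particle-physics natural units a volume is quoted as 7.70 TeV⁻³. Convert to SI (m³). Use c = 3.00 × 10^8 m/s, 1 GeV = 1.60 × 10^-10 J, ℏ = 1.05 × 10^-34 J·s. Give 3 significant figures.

Volume is [L]³ = [E]⁻³·(ℏc)³.
1 GeV⁻³ → (ℏc)³ × (1 GeV in J)⁻³ = 7.63 × 10^-48 m³.
Convert the energy scale: 7.70 TeV⁻³ = 7.70 × 10^-9 GeV⁻³.
Result: 7.70 × 10^-9 × 7.63 × 10^-48 = 5.88 × 10^-56 m³.

5.88 × 10^-56 m³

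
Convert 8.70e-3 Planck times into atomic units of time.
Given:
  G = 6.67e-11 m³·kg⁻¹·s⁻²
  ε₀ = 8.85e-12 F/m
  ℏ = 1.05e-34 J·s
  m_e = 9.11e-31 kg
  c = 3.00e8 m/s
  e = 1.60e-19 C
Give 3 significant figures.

1.95e-29

Planck time: t_P = √(ℏG/c⁵) = 5.37e-44 s
atomic unit of time: τ_au = (4πε₀)²ℏ³/(m_e e⁴) = 2.40e-17 s
8.70e-3 × 5.37e-44 / 2.40e-17 = 1.95e-29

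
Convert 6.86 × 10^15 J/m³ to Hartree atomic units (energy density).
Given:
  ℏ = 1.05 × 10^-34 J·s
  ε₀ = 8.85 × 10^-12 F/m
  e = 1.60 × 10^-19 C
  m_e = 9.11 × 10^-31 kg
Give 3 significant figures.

228

atomic unit of energy density: u_au = E_h/a₀³ = m_e⁴e¹⁰/((4πε₀)⁵ℏ⁸) = 3.01 × 10^13 J/m³.
6.86 × 10^15 / 3.01 × 10^13 = 228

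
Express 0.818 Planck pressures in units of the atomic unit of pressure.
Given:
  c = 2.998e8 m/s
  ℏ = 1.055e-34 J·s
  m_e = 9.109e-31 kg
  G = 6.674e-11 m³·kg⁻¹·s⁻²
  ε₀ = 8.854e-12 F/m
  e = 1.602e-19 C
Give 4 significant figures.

1.294e100

Planck pressure: p_P = c⁷/(ℏG²) = 4.632e113 Pa
atomic unit of pressure: P_au = E_h/a₀³ = m_e⁴e¹⁰/((4πε₀)⁵ℏ⁸) = 2.929e13 Pa
0.818 × 4.632e113 / 2.929e13 = 1.294e100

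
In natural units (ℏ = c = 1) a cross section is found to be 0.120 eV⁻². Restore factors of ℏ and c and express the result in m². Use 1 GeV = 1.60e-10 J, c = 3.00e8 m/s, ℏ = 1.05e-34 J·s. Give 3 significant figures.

4.65e-15 m²

Area is [L]² = [E]⁻²·(ℏc)²; restore (ℏc)².
1 GeV⁻² → (ℏc)² × (1 GeV in J)⁻² = 3.88e-32 m².
Convert the energy scale: 0.120 eV⁻² = 1.20e17 GeV⁻².
Result: 1.20e17 × 3.88e-32 = 4.65e-15 m².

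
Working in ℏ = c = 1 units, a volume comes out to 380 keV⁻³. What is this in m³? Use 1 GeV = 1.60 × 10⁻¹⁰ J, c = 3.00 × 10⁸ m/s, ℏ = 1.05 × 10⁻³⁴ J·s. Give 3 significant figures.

2.90 × 10⁻²⁷ m³

Volume is [L]³ = [E]⁻³·(ℏc)³.
1 GeV⁻³ → (ℏc)³ × (1 GeV in J)⁻³ = 7.63 × 10⁻⁴⁸ m³.
Convert the energy scale: 380 keV⁻³ = 3.80 × 10²⁰ GeV⁻³.
Result: 3.80 × 10²⁰ × 7.63 × 10⁻⁴⁸ = 2.90 × 10⁻²⁷ m³.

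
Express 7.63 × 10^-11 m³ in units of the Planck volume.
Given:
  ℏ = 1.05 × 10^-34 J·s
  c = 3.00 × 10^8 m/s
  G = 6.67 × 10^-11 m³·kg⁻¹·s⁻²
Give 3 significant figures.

Planck volume: V_P = (ℏG/c³)^(3/2) = 4.18 × 10^-105 m³.
7.63 × 10^-11 / 4.18 × 10^-105 = 1.83 × 10^94

1.83 × 10^94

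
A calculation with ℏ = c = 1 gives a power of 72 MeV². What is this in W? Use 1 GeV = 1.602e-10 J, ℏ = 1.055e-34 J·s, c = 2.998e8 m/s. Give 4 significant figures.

1.751e10 W

Power is [E]/[T] = [E]²/ℏ.
1 GeV² → 1/ℏ × (1 GeV in J)² = 2.433e14 W.
Convert the energy scale: 72 MeV² = 7.20e-5 GeV².
Result: 7.20e-5 × 2.433e14 = 1.751e10 W.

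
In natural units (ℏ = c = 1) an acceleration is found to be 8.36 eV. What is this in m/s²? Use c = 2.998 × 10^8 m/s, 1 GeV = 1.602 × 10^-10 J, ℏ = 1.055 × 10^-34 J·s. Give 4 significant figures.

Acceleration is [L]/[T]² = c·[E]/ℏ.
1 GeV → c/ℏ × (1 GeV in J) = 4.552 × 10^32 m/s².
Convert the energy scale: 8.36 eV = 8.36 × 10^-9 GeV.
Result: 8.36 × 10^-9 × 4.552 × 10^32 = 3.806 × 10^24 m/s².

3.806 × 10^24 m/s²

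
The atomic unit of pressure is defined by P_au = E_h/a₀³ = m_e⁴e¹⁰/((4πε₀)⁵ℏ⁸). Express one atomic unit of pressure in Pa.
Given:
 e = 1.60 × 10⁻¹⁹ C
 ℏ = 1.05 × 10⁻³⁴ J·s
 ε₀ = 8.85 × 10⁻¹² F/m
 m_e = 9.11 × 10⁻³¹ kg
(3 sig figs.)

P_au = E_h/a₀³ = m_e⁴e¹⁰/((4πε₀)⁵ℏ⁸)
E_h = 4.38 × 10⁻¹⁸ J
a₀ = 5.26 × 10⁻¹¹ m
E_h/a₀³ = 3.01 × 10¹³ Pa

3.01 × 10¹³ Pa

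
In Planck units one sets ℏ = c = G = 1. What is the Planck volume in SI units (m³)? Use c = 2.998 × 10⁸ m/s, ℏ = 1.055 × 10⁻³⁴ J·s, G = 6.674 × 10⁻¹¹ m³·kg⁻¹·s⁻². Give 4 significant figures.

V_P = (ℏG/c³)^(3/2)
  = √(1.784 × 10⁻²⁰⁹)
  = 4.224 × 10⁻¹⁰⁵ m³

4.224 × 10⁻¹⁰⁵ m³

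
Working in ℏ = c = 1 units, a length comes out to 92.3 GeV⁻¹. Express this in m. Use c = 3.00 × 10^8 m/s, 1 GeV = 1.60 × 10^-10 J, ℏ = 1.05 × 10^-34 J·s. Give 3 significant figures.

1.82 × 10^-14 m

A length is [E]⁻¹ in ℏ=c=1; restore one factor of ℏc.
1 GeV⁻¹ → ℏc × (1 GeV in J)⁻¹ = 1.97 × 10^-16 m.
Result: 92.3 × 1.97 × 10^-16 = 1.82 × 10^-14 m.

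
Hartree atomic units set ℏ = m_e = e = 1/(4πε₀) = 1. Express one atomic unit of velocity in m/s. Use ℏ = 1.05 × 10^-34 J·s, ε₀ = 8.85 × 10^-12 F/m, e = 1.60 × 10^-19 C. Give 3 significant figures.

2.19 × 10^6 m/s

Dimensional analysis gives v_au = e²/(4πε₀ℏ).
  = 2.56 × 10^-38 / 1.17 × 10^-44
  = 2.19 × 10^6 m/s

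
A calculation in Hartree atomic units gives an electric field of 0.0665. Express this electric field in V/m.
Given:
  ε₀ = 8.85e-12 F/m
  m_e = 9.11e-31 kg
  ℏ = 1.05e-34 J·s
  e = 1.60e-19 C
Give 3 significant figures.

One atomic unit of electric field: E_au = E_h/(e a₀) = m_e²e⁵/((4πε₀)³ℏ⁴) = 5.20e11 V/m.
0.0665 × 5.20e11 V/m = 3.46e10 V/m

3.46e10 V/m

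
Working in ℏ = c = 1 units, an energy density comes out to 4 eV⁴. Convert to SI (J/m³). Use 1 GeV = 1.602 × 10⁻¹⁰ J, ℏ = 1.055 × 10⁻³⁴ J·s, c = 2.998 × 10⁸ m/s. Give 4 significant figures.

[E]/[L]³ = [E]⁴/(ℏc)³; restore (ℏc)⁻³.
1 GeV⁴ → 1/(ℏc)³ × (1 GeV in J)⁴ = 2.082 × 10³⁷ J/m³.
Convert the energy scale: 4 eV⁴ = 4.00 × 10⁻³⁶ GeV⁴.
Result: 4.00 × 10⁻³⁶ × 2.082 × 10³⁷ = 83.26 J/m³.

83.26 J/m³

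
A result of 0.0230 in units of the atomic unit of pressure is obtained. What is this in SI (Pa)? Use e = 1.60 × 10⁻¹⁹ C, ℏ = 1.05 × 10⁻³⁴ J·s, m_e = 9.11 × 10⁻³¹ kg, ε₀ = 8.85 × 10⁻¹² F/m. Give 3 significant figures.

6.93 × 10¹¹ Pa

One atomic unit of pressure: P_au = E_h/a₀³ = m_e⁴e¹⁰/((4πε₀)⁵ℏ⁸) = 3.01 × 10¹³ Pa.
0.0230 × 3.01 × 10¹³ Pa = 6.93 × 10¹¹ Pa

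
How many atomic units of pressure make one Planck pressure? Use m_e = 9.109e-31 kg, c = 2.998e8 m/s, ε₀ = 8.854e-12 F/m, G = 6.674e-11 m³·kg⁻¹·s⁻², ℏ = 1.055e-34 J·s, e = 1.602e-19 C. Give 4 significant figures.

Planck pressure: p_P = c⁷/(ℏG²) = 4.632e113 Pa
atomic unit of pressure: P_au = E_h/a₀³ = m_e⁴e¹⁰/((4πε₀)⁵ℏ⁸) = 2.929e13 Pa
ratio = 4.632e113 / 2.929e13 = 1.581e100

1.581e100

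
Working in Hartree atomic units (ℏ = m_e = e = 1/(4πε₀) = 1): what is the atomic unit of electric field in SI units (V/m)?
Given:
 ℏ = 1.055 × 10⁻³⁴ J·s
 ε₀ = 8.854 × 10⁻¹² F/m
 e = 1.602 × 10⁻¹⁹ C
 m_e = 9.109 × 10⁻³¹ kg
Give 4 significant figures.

The unique combination of the constants set to 1 with dimensions of electric field is E_au = E_h/(e a₀) = m_e²e⁵/((4πε₀)³ℏ⁴).
E_h = 4.354 × 10⁻¹⁸ J
a₀ = 5.297 × 10⁻¹¹ m
E_h/(e·a₀) = 5.131 × 10¹¹ V/m

5.131 × 10¹¹ V/m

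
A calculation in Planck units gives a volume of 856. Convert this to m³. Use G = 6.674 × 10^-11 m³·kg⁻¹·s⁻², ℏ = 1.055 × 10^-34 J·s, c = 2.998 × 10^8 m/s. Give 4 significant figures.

3.616 × 10^-102 m³

One Planck volume: V_P = (ℏG/c³)^(3/2) = 4.224 × 10^-105 m³.
856 × 4.224 × 10^-105 m³ = 3.616 × 10^-102 m³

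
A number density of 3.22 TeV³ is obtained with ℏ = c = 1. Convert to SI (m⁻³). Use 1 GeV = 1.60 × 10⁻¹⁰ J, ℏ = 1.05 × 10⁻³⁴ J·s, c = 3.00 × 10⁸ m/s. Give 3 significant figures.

Number density is [L]⁻³ = [E]³/(ℏc)³.
1 GeV³ → 1/(ℏc)³ × (1 GeV in J)³ = 1.31 × 10⁴⁷ m⁻³.
Convert the energy scale: 3.22 TeV³ = 3.22 × 10⁹ GeV³.
Result: 3.22 × 10⁹ × 1.31 × 10⁴⁷ = 4.22 × 10⁵⁶ m⁻³.

4.22 × 10⁵⁶ m⁻³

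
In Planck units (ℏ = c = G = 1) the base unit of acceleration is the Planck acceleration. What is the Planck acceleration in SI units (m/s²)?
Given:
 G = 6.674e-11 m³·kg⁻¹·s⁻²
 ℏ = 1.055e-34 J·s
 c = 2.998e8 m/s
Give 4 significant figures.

a_P = √(c⁷/(ℏG))
  = √(3.092e103)
  = 5.560e51 m/s²

5.560e51 m/s²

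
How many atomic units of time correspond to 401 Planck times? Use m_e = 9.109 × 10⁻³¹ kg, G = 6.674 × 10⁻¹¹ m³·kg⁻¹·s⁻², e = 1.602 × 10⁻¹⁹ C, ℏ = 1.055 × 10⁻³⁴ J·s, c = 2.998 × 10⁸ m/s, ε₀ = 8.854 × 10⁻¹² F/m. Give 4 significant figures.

8.924 × 10⁻²⁵

Planck time: t_P = √(ℏG/c⁵) = 5.392 × 10⁻⁴⁴ s
atomic unit of time: τ_au = (4πε₀)²ℏ³/(m_e e⁴) = 2.423 × 10⁻¹⁷ s
401 × 5.392 × 10⁻⁴⁴ / 2.423 × 10⁻¹⁷ = 8.924 × 10⁻²⁵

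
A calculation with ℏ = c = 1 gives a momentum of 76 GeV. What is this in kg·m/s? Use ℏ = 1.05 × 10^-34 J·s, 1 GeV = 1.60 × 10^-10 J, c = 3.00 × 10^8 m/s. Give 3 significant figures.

Momentum is [E]/c; divide by c.
1 GeV → 1/c × (1 GeV in J) = 5.33 × 10^-19 kg·m/s.
Result: 76 × 5.33 × 10^-19 = 4.05 × 10^-17 kg·m/s.

4.05 × 10^-17 kg·m/s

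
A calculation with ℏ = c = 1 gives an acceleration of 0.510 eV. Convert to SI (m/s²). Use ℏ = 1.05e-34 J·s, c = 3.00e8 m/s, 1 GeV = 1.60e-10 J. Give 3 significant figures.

Acceleration is [L]/[T]² = c·[E]/ℏ.
1 GeV → c/ℏ × (1 GeV in J) = 4.57e32 m/s².
Convert the energy scale: 0.510 eV = 5.10e-10 GeV.
Result: 5.10e-10 × 4.57e32 = 2.33e23 m/s².

2.33e23 m/s²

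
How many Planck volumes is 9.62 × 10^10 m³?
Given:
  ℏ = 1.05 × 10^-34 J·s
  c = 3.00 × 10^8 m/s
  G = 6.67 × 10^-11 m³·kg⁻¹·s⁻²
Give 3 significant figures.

2.30 × 10^115

Planck volume: V_P = (ℏG/c³)^(3/2) = 4.18 × 10^-105 m³.
9.62 × 10^10 / 4.18 × 10^-105 = 2.30 × 10^115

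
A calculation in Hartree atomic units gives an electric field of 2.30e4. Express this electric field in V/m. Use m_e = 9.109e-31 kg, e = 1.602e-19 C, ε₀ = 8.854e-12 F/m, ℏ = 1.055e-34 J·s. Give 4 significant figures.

One atomic unit of electric field: E_au = E_h/(e a₀) = m_e²e⁵/((4πε₀)³ℏ⁴) = 5.131e11 V/m.
2.30e4 × 5.131e11 V/m = 1.180e16 V/m

1.180e16 V/m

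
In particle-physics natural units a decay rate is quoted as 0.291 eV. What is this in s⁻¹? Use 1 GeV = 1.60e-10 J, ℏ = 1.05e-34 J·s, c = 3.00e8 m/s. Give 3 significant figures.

4.43e14 s⁻¹

A rate is [E]/ℏ; divide by ℏ.
1 GeV → 1/ℏ × (1 GeV in J) = 1.52e24 s⁻¹.
Convert the energy scale: 0.291 eV = 2.91e-10 GeV.
Result: 2.91e-10 × 1.52e24 = 4.43e14 s⁻¹.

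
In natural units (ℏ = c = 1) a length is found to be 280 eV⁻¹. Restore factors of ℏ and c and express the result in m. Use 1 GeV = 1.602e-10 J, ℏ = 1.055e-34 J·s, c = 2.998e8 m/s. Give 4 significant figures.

5.528e-5 m

A length is [E]⁻¹ in ℏ=c=1; restore one factor of ℏc.
1 GeV⁻¹ → ℏc × (1 GeV in J)⁻¹ = 1.974e-16 m.
Convert the energy scale: 280 eV⁻¹ = 2.80e11 GeV⁻¹.
Result: 2.80e11 × 1.974e-16 = 5.528e-5 m.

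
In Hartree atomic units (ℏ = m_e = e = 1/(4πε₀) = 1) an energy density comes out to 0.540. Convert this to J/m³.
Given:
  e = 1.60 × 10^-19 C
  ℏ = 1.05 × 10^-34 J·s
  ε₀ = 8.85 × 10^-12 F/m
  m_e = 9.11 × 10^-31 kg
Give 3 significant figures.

One atomic unit of energy density: u_au = E_h/a₀³ = m_e⁴e¹⁰/((4πε₀)⁵ℏ⁸) = 3.01 × 10^13 J/m³.
0.540 × 3.01 × 10^13 J/m³ = 1.63 × 10^13 J/m³

1.63 × 10^13 J/m³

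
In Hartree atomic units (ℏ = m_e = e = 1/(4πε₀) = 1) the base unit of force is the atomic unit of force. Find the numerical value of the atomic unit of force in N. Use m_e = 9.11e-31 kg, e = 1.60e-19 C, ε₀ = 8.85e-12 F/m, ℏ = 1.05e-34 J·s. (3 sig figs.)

F_au = E_h/a₀ = m_e²e⁶/((4πε₀)³ℏ⁴)
E_h = 4.38e-18 J
a₀ = 5.26e-11 m
E_h/a₀ = 8.33e-8 N

8.33e-8 N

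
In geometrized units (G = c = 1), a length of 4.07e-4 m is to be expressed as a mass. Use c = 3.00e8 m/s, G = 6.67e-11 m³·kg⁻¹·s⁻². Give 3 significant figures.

Length → mass via c²/G.
4.07e-4 m × (c²/G) = 5.49e23 kg

5.49e23 kg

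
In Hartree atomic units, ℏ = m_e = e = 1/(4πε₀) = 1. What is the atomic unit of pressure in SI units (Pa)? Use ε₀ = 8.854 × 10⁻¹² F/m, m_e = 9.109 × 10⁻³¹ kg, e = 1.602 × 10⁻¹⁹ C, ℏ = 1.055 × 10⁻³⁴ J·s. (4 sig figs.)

From ℏ = m_e = e = 1/(4πε₀) = 1 the pressure scale is P_au = E_h/a₀³ = m_e⁴e¹⁰/((4πε₀)⁵ℏ⁸).
E_h = 4.354 × 10⁻¹⁸ J
a₀ = 5.297 × 10⁻¹¹ m
E_h/a₀³ = 2.929 × 10¹³ Pa

2.929 × 10¹³ Pa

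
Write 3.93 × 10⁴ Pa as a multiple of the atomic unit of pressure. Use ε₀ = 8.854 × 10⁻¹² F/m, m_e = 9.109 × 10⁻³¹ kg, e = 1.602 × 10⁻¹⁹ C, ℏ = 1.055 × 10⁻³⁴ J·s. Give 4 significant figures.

1.342 × 10⁻⁹

atomic unit of pressure: P_au = E_h/a₀³ = m_e⁴e¹⁰/((4πε₀)⁵ℏ⁸) = 2.929 × 10¹³ Pa.
3.93 × 10⁴ / 2.929 × 10¹³ = 1.342 × 10⁻⁹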